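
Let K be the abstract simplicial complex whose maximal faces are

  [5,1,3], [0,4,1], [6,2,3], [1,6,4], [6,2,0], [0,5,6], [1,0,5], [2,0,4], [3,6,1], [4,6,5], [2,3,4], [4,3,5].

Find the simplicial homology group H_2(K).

Take the total order 0 < 1 < 2 < 3 < 4 < 5 < 6 on the vertex set. Then K (dimension 2) consists of the simplices:

  0-simplices (7): [0], [1], [2], [3], [4], [5], [6]
  1-simplices (18): [0,1], [0,2], [0,4], [0,5], [0,6], [1,3], [1,4], [1,5], [1,6], [2,3], [2,4], [2,6], [3,4], [3,5], [3,6], [4,5], [4,6], [5,6]
  2-simplices (12): [0,1,4], [0,1,5], [0,2,4], [0,2,6], [0,5,6], [1,3,5], [1,3,6], [1,4,6], [2,3,4], [2,3,6], [3,4,5], [4,5,6]

so the chain groups are C_0 ≅ Z^7, C_1 ≅ Z^18, C_2 ≅ Z^12.

∂_1: C_1 → C_0 maps an edge to its endpoints' difference, ∂[p,q] = q − p. For instance
  ∂[3,5] = [5] − [3].
The resulting 7×18 matrix has rank 6, and its Smith normal form has invariant factors (1,1,1,1,1,1).

Boundary ∂_2: C_2 → C_1 sends each 2-simplex [p,q,r] to [q,r] − [p,r] + [p,q]. For instance
  ∂[0,2,4] = [2,4] − [0,4] + [0,2],
  ∂[1,3,5] = [3,5] − [1,5] + [1,3].
The 18×12 boundary matrix has rank 12 and Smith normal form diag(1,1,1,1,1,1,1,1,1,1,1,2).

From H_k ≅ ker(∂_k) / im(∂_{k+1}) we obtain:

  H_2: rank ker ∂_2 − rank ∂_3 = (12 − 12) − 0 = 0, and there is no ∂_3, so H_2 = 0.

H_2 = 0.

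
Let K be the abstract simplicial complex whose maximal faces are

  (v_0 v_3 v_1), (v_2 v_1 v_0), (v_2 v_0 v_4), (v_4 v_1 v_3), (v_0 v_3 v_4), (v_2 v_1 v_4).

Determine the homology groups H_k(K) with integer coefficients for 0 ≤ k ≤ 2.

H_0 = Z,  H_1 = 0,  H_2 = Z.

We work with the vertex ordering v_0 < v_1 < v_2 < v_3 < v_4. The simplices of K, each written with vertices in increasing order, are:

  0-simplices (5): [v_0], [v_1], [v_2], [v_3], [v_4]
  1-simplices (9): [v_0,v_1], [v_0,v_2], [v_0,v_3], [v_0,v_4], [v_1,v_2], [v_1,v_3], [v_1,v_4], [v_2,v_4], [v_3,v_4]
  2-simplices (6): [v_0,v_1,v_2], [v_0,v_1,v_3], [v_0,v_2,v_4], [v_0,v_3,v_4], [v_1,v_2,v_4], [v_1,v_3,v_4]

Hence C_0 ≅ Z^5, C_1 ≅ Z^9, C_2 ≅ Z^6.

∂_1: C_1 → C_0 maps an edge to its endpoints' difference, ∂[p,q] = q − p.
The resulting 5×9 matrix has rank 4, and its Smith normal form has invariant factors (1,1,1,1).

∂_2: C_2 → C_1 sends each 2-simplex [p,q,r] to [q,r] − [p,r] + [p,q]. For instance
  ∂[v_0,v_2,v_4] = [v_2,v_4] − [v_0,v_4] + [v_0,v_2],
  ∂[v_0,v_1,v_2] = [v_1,v_2] − [v_0,v_2] + [v_0,v_1].
The resulting 9×6 matrix has rank 5, and its Smith normal form has invariant factors (1,1,1,1,1).

Now H_k = ker ∂_k / im ∂_{k+1}, so:

  H_0: rank C_0 − rank ∂_1 = 5 − 4 = 1, and the invariant factors of ∂_1 are all 1, so H_0 = Z.
  H_1: rank ker ∂_1 − rank ∂_2 = (9 − 4) − 5 = 0, and the invariant factors of ∂_2 are all 1, so H_1 = 0.
  H_2: rank ker ∂_2 − rank ∂_3 = (6 − 5) − 0 = 1, and there is no ∂_3, so H_2 = Z.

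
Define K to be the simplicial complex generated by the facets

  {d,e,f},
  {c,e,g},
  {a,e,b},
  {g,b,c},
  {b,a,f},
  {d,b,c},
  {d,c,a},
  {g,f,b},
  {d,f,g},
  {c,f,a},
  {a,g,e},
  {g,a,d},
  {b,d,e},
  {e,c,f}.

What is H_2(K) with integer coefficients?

Fix the vertex order a < b < c < d < e < f < g and write every simplex with vertices in increasing order. Then dim K = 2 and the simplices of K are:

  0-simplices (7): a, b, c, d, e, f, g
  1-simplices (21): ab, ac, ad, ae, af, ag, bc, bd, be, bf, bg, cd, ce, cf, cg, de, df, dg, ef, eg, fg
  2-simplices (14): abe, abf, acd, acf, adg, aeg, bcd, bcg, bde, bfg, cef, ceg, def, dfg

Hence C_0 ≅ Z^7, C_1 ≅ Z^21, C_2 ≅ Z^14.

Boundary ∂_1: C_1 → C_0 is given by ∂[p,q] = [q] − [p].
This gives a 7×21 integer matrix of rank 6; reducing to Smith normal form yields diagonal entries (1,1,1,1,1,1).

Boundary ∂_2: C_2 → C_1 sends each 2-simplex [p,q,r] to [q,r] − [p,r] + [p,q]. For instance
  ∂cef = ef − cf + ce,
  ∂acd = cd − ad + ac.
As a 21×14 matrix over Z this has rank 13, with invariant factors (1,1,1,1,1,1,1,1,1,1,1,1,1).

From H_k ≅ ker(∂_k) / im(∂_{k+1}) we obtain:

  H_2: rank ker ∂_2 − rank ∂_3 = (14 − 13) − 0 = 1, and there is no ∂_3, so H_2 ≅ Z.

H_2 ≅ Z.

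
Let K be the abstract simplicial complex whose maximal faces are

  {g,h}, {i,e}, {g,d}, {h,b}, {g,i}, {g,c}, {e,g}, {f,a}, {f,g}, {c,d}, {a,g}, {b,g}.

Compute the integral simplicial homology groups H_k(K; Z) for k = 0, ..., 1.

We work with the vertex ordering a < b < c < d < e < f < g < h < i. The simplices of K, each written with vertices in increasing order, are:

  0-simplices (9): a, b, c, d, e, f, g, h, i
  1-simplices (12): af, ag, bg, bh, cd, cg, dg, eg, ei, fg, gh, gi

Hence C_0 ≅ Z^9, C_1 ≅ Z^12.

∂_1: C_1 → C_0 sends each edge [p,q] (with p < q) to q − p.
As a 9×12 matrix over Z this has rank 8, with invariant factors (1,1,1,1,1,1,1,1).

Reading off H_k = ker ∂_k / im ∂_{k+1}:

  H_0: rank C_0 − rank ∂_1 = 9 − 8 = 1, and the invariant factors of ∂_1 are all 1, so H_0 ≅ Z.
  H_1: rank ker ∂_1 − rank ∂_2 = (12 − 8) − 0 = 4, and there is no ∂_2, so H_1 ≅ Z^4.

H_0 = Z,  H_1 = Z^4.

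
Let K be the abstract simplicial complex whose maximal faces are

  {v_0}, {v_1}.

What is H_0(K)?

H_0 = Z^2.

Fix the vertex order v_0 < v_1 and write every simplex with vertices in increasing order. Then dim K = 0 and the simplices of K are:

  0-simplices (2): [v_0], [v_1]

so the chain groups are C_0 ≅ Z^2.

Now H_k = ker ∂_k / im ∂_{k+1}, so:

  H_0: rank C_0 − rank ∂_1 = 2 − 0 = 2, and there is no ∂_1, so H_0 ≅ Z^2.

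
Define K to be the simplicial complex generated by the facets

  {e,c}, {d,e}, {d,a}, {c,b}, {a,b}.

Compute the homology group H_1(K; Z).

Fix the vertex order a < b < c < d < e and write every simplex with vertices in increasing order. Then dim K = 1 and the simplices of K are:

  0-simplices (5): a, b, c, d, e
  1-simplices (5): ab, ad, bc, ce, de

giving chain groups C_0 ≅ Z^5, C_1 ≅ Z^5.

The boundary map ∂_1: C_1 → C_0 sends each edge [p,q] (with p < q) to q − p.
As a 5×5 matrix over Z this has rank 4, with invariant factors (1,1,1,1).

Computing H_k = (kernel of ∂_k) / (image of ∂_{k+1}):

  H_1: rank ker ∂_1 − rank ∂_2 = (5 − 4) − 0 = 1, and there is no ∂_2, so H_1 = Z.

(K is a triangulation of the circle S^1.)

H_1 = Z.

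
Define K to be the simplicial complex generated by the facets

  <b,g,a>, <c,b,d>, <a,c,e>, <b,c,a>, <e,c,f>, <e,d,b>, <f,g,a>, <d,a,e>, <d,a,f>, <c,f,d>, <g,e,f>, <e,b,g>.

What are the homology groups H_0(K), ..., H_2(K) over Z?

H_0 ≅ Z,  H_1 ≅ Z/2Z,  H_2 = 0.

Fix the vertex order a < b < c < d < e < f < g and write every simplex with vertices in increasing order. Then dim K = 2 and the simplices of K are:

  0-simplices (7): a, b, c, d, e, f, g
  1-simplices (18): ab, ac, ad, ae, af, ag, bc, bd, be, bg, cd, ce, cf, de, df, ef, eg, fg
  2-simplices (12): abc, abg, ace, ade, adf, afg, bcd, bde, beg, cdf, cef, efg

giving chain groups C_0 ≅ Z^7, C_1 ≅ Z^18, C_2 ≅ Z^12.

∂_1: C_1 → C_0 is given by ∂[p,q] = [q] − [p].
As a 7×18 matrix over Z this has rank 6, with invariant factors (1,1,1,1,1,1).

∂_2: C_2 → C_1 maps a triangle to the signed sum of its edges. For instance
  ∂cef = ef − cf + ce,
  ∂efg = fg − eg + ef.
The 18×12 boundary matrix has rank 12 and Smith normal form diag(1,1,1,1,1,1,1,1,1,1,1,2).

Computing H_k = (kernel of ∂_k) / (image of ∂_{k+1}):

  H_0: rank C_0 − rank ∂_1 = 7 − 6 = 1, and the invariant factors of ∂_1 are all 1, so H_0 = Z.
  H_1: rank ker ∂_1 − rank ∂_2 = (18 − 6) − 12 = 0, and ∂_2 has invariant factor 2 > 1, so H_1 = Z/2Z.
  H_2: rank ker ∂_2 − rank ∂_3 = (12 − 12) − 0 = 0, and there is no ∂_3, so H_2 = 0.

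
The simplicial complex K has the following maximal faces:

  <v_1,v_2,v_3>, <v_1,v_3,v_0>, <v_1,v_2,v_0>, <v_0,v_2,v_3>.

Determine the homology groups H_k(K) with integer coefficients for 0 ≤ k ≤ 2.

H_0 ≅ Z,  H_1 = 0,  H_2 ≅ Z.

We work with the vertex ordering v_0 < v_1 < v_2 < v_3. The simplices of K, each written with vertices in increasing order, are:

  0-simplices (4): [v_0], [v_1], [v_2], [v_3]
  1-simplices (6): [v_0,v_1], [v_0,v_2], [v_0,v_3], [v_1,v_2], [v_1,v_3], [v_2,v_3]
  2-simplices (4): [v_0,v_1,v_2], [v_0,v_1,v_3], [v_0,v_2,v_3], [v_1,v_2,v_3]

Hence C_0 ≅ Z^4, C_1 ≅ Z^6, C_2 ≅ Z^4.

∂_1: C_1 → C_0 is given by ∂[p,q] = [q] − [p]. For instance
  ∂[v_0,v_2] = [v_2] − [v_0].
As a 4×6 matrix over Z this has rank 3, with invariant factors (1,1,1).

The boundary map ∂_2: C_2 → C_1 acts by ∂[p,q,r] = [q,r] − [p,r] + [p,q]. For instance
  ∂[v_0,v_2,v_3] = [v_2,v_3] − [v_0,v_3] + [v_0,v_2],
  ∂[v_0,v_1,v_2] = [v_1,v_2] − [v_0,v_2] + [v_0,v_1].
The 6×4 boundary matrix has rank 3 and Smith normal form diag(1,1,1).

Reading off H_k = ker ∂_k / im ∂_{k+1}:

  H_0: rank C_0 − rank ∂_1 = 4 − 3 = 1, and the invariant factors of ∂_1 are all 1, so H_0 ≅ Z.
  H_1: rank ker ∂_1 − rank ∂_2 = (6 − 3) − 3 = 0, and the invariant factors of ∂_2 are all 1, so H_1 ≅ 0.
  H_2: rank ker ∂_2 − rank ∂_3 = (4 − 3) − 0 = 1, and there is no ∂_3, so H_2 ≅ Z.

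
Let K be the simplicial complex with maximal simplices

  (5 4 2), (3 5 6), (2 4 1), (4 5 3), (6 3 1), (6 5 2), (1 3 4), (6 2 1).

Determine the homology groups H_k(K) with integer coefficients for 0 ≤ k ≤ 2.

We work with the vertex ordering 1 < 2 < 3 < 4 < 5 < 6. The simplices of K, each written with vertices in increasing order, are:

  0-simplices (6): [1], [2], [3], [4], [5], [6]
  1-simplices (12): [1,2], [1,3], [1,4], [1,6], [2,4], [2,5], [2,6], [3,4], [3,5], [3,6], [4,5], [5,6]
  2-simplices (8): [1,2,4], [1,2,6], [1,3,4], [1,3,6], [2,4,5], [2,5,6], [3,4,5], [3,5,6]

Hence C_0 ≅ Z^6, C_1 ≅ Z^12, C_2 ≅ Z^8.

The boundary map ∂_1: C_1 → C_0 maps an edge to its endpoints' difference, ∂[p,q] = q − p. For instance
  ∂[3,6] = [6] − [3].
As a 6×12 matrix over Z this has rank 5, with invariant factors (1,1,1,1,1).

∂_2: C_2 → C_1 maps a triangle to the signed sum of its edges. For instance
  ∂[1,3,6] = [3,6] − [1,6] + [1,3],
  ∂[2,5,6] = [5,6] − [2,6] + [2,5].
As a 12×8 matrix over Z this has rank 7, with invariant factors (1,1,1,1,1,1,1).

Reading off H_k = ker ∂_k / im ∂_{k+1}:

  H_0: rank C_0 − rank ∂_1 = 6 − 5 = 1, and the invariant factors of ∂_1 are all 1, so H_0 ≅ Z.
  H_1: rank ker ∂_1 − rank ∂_2 = (12 − 5) − 7 = 0, and the invariant factors of ∂_2 are all 1, so H_1 ≅ 0.
  H_2: rank ker ∂_2 − rank ∂_3 = (8 − 7) − 0 = 1, and there is no ∂_3, so H_2 ≅ Z.

H_0 ≅ Z,  H_1 = 0,  H_2 ≅ Z.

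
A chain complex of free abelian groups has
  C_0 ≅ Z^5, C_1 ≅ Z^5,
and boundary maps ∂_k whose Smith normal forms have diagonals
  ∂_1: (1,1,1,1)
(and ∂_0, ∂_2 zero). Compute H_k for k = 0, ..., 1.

H_0 ≅ Z,  H_1 ≅ Z.

H_0: b_0 = 5 − 0 − 4 = 1; torsion from ∂_1 factors > 1: none. So H_0 ≅ Z.
H_1: b_1 = 5 − 4 − 0 = 1; torsion from ∂_2 factors > 1: none. So H_1 ≅ Z.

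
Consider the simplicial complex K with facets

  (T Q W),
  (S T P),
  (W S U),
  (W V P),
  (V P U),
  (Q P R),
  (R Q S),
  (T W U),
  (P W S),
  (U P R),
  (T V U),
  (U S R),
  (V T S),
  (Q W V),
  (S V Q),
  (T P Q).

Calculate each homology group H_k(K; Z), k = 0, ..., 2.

H_0 = Z,  H_1 = Z^2,  H_2 = Z.

Fix the vertex order P < Q < R < S < T < U < V < W and write every simplex with vertices in increasing order. Then dim K = 2 and the simplices of K are:

  0-simplices (8): P, Q, R, S, T, U, V, W
  1-simplices (24): PQ, PR, PS, PT, PU, PV, PW, QR, QS, QT, QV, QW, RS, RU, ST, SU, SV, SW, TU, TV, TW, UV, UW, VW
  2-simplices (16): PQR, PQT, PRU, PST, PSW, PUV, PVW, QRS, QSV, QTW, QVW, RSU, STV, SUW, TUV, TUW

so the chain groups are C_0 ≅ Z^8, C_1 ≅ Z^24, C_2 ≅ Z^16.

∂_1: C_1 → C_0 is given by ∂[p,q] = [q] − [p].
As a 8×24 matrix over Z this has rank 7, with invariant factors (1,1,1,1,1,1,1).

Boundary ∂_2: C_2 → C_1 acts by ∂[p,q,r] = [q,r] − [p,r] + [p,q]. For instance
  ∂QRS = RS − QS + QR,
  ∂PRU = RU − PU + PR.
This gives a 24×16 integer matrix of rank 15; reducing to Smith normal form yields diagonal entries (1,1,1,1,1,1,1,1,1,1,1,1,1,1,1).

Reading off H_k = ker ∂_k / im ∂_{k+1}:

  H_0: rank C_0 − rank ∂_1 = 8 − 7 = 1, and the invariant factors of ∂_1 are all 1, so H_0 = Z.
  H_1: rank ker ∂_1 − rank ∂_2 = (24 − 7) − 15 = 2, and the invariant factors of ∂_2 are all 1, so H_1 = Z^2.
  H_2: rank ker ∂_2 − rank ∂_3 = (16 − 15) − 0 = 1, and there is no ∂_3, so H_2 = Z.

(K is a triangulation of the torus T^2.)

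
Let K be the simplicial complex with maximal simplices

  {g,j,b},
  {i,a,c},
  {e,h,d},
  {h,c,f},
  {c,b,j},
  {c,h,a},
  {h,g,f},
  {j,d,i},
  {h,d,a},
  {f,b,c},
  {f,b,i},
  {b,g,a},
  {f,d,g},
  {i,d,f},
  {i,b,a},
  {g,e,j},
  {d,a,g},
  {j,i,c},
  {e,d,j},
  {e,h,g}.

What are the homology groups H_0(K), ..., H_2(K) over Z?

H_0 ≅ Z,  H_1 ≅ Z × Z/2,  H_2 = 0.

We work with the vertex ordering a < b < c < d < e < f < g < h < i < j. The simplices of K, each written with vertices in increasing order, are:

  0-simplices (10): a, b, c, d, e, f, g, h, i, j
  1-simplices (30): ab, ac, ad, ag, ah, ai, bc, bf, bg, bi, bj, cf, ch, ci, cj, de, df, dg, dh, di, dj, eg, eh, ej, fg, fh, fi, gh, gj, ij
  2-simplices (20): abg, abi, ach, aci, adg, adh, bcf, bcj, bfi, bgj, cfh, cij, deh, dej, dfg, dfi, dij, egh, egj, fgh

so the chain groups are C_0 ≅ Z^10, C_1 ≅ Z^30, C_2 ≅ Z^20.

∂_1: C_1 → C_0 maps an edge to its endpoints' difference, ∂[p,q] = q − p. For instance
  ∂ai = i − a.
As a 10×30 matrix over Z this has rank 9, with invariant factors (1,1,1,1,1,1,1,1,1).

Boundary ∂_2: C_2 → C_1 acts by ∂[p,q,r] = [q,r] − [p,r] + [p,q]. For instance
  ∂abg = bg − ag + ab,
  ∂dfi = fi − di + df.
As a 30×20 matrix over Z this has rank 20, with invariant factors (1,1,1,1,1,1,1,1,1,1,1,1,1,1,1,1,1,1,1,2).

Computing H_k = (kernel of ∂_k) / (image of ∂_{k+1}):

  H_0: rank C_0 − rank ∂_1 = 10 − 9 = 1, and the invariant factors of ∂_1 are all 1, so H_0 = Z.
  H_1: rank ker ∂_1 − rank ∂_2 = (30 − 9) − 20 = 1, and ∂_2 has invariant factor 2 > 1, so H_1 = Z × Z/2.
  H_2: rank ker ∂_2 − rank ∂_3 = (20 − 20) − 0 = 0, and there is no ∂_3, so H_2 = 0.

(K is a triangulation of the Klein bottle.)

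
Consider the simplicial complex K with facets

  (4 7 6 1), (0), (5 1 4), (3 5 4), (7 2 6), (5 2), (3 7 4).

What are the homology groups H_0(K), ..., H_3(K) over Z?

K has 8 vertices, 14 edges, 8 triangles, 1 3-simplex.
rank ∂_0 = 0, rank ∂_1 = 6 ⇒ b_0 = 8 − 0 − 6 = 2; all invariant factors of ∂_1 are 1 so no torsion. So H_0 = Z^2.
rank ∂_1 = 6, rank ∂_2 = 7 ⇒ b_1 = 14 − 6 − 7 = 1; all invariant factors of ∂_2 are 1 so no torsion. So H_1 = Z.
rank ∂_2 = 7, rank ∂_3 = 1 ⇒ b_2 = 8 − 7 − 1 = 0; all invariant factors of ∂_3 are 1 so no torsion. So H_2 = 0.
rank ∂_3 = 1, rank ∂_4 = 0 ⇒ b_3 = 1 − 1 − 0 = 0. So H_3 = 0.

H_0 ≅ Z^2,  H_1 ≅ Z,  H_2 = 0,  H_3 = 0.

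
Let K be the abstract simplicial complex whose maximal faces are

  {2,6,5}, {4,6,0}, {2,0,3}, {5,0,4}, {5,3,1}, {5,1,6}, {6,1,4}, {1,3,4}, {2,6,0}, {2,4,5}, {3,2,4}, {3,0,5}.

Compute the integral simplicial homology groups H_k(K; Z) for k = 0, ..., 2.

K has 7 vertices, 18 edges, 12 triangles.
rank ∂_0 = 0, rank ∂_1 = 6 ⇒ b_0 = 7 − 0 − 6 = 1; all invariant factors of ∂_1 are 1 so no torsion. So H_0 ≅ Z.
rank ∂_1 = 6, rank ∂_2 = 12 ⇒ b_1 = 18 − 6 − 12 = 0; ∂_2 has invariant factor(s) [2] giving torsion. So H_1 ≅ Z/2.
rank ∂_2 = 12, rank ∂_3 = 0 ⇒ b_2 = 12 − 12 − 0 = 0. So H_2 ≅ 0.

H_0 = Z,  H_1 = Z/2,  H_2 = 0.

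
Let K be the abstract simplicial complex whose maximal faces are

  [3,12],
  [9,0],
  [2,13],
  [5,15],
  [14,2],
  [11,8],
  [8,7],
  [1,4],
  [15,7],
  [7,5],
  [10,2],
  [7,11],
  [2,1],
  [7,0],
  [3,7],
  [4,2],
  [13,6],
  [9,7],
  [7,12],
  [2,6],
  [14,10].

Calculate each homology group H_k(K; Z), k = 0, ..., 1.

H_0 ≅ Z^2,  H_1 ≅ Z^7.

Fix the vertex order 0 < 1 < 2 < 3 < 4 < 5 < 6 < 7 < 8 < 9 < 10 < 11 < 12 < 13 < 14 < 15 and write every simplex with vertices in increasing order. Then dim K = 1 and the simplices of K are:

  0-simplices (16): [0], [1], [2], [3], [4], [5], [6], [7], [8], [9], [10], [11], [12], [13], [14], [15]
  1-simplices (21): [0,7], [0,9], [1,2], [1,4], [2,4], [2,6], [2,10], [2,13], [2,14], [3,7], [3,12], [5,7], [5,15], [6,13], [7,8], [7,9], [7,11], [7,12], [7,15], [8,11], [10,14]

Hence C_0 ≅ Z^16, C_1 ≅ Z^21.

Boundary ∂_1: C_1 → C_0 sends each edge [p,q] (with p < q) to q − p. For instance
  ∂[2,6] = [6] − [2].
As a 16×21 matrix over Z this has rank 14, with invariant factors (1,1,1,1,1,1,1,1,1,1,1,1,1,1).

From H_k ≅ ker(∂_k) / im(∂_{k+1}) we obtain:

  H_0: rank C_0 − rank ∂_1 = 16 − 14 = 2, and the invariant factors of ∂_1 are all 1, so H_0 ≅ Z^2.
  H_1: rank ker ∂_1 − rank ∂_2 = (21 − 14) − 0 = 7, and there is no ∂_2, so H_1 ≅ Z^7.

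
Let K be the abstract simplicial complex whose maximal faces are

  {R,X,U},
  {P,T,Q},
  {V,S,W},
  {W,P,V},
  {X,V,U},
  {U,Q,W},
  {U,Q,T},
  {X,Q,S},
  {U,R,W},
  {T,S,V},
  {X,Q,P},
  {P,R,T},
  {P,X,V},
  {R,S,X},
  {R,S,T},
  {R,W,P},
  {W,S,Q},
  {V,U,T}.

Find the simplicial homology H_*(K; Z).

Take the total order P < Q < R < S < T < U < V < W < X on the vertex set. Then K (dimension 2) consists of the simplices:

  0-simplices (9): P, Q, R, S, T, U, V, W, X
  1-simplices (27): PQ, PR, PT, PV, PW, PX, QS, QT, QU, QW, QX, RS, RT, RU, RW, RX, ST, SV, SW, SX, TU, TV, UV, UW, UX, VW, VX
  2-simplices (18): PQT, PQX, PRT, PRW, PVW, PVX, QSW, QSX, QTU, QUW, RST, RSX, RUW, RUX, STV, SVW, TUV, UVX

Hence C_0 ≅ Z^9, C_1 ≅ Z^27, C_2 ≅ Z^18.

∂_1: C_1 → C_0 sends each edge [p,q] (with p < q) to q − p. For instance
  ∂VW = W − V.
This gives a 9×27 integer matrix of rank 8; reducing to Smith normal form yields diagonal entries (1,1,1,1,1,1,1,1).

The boundary map ∂_2: C_2 → C_1 sends each 2-simplex [p,q,r] to [q,r] − [p,r] + [p,q]. For instance
  ∂PRW = RW − PW + PR,
  ∂PVW = VW − PW + PV.
As a 27×18 matrix over Z this has rank 17, with invariant factors (1,1,1,1,1,1,1,1,1,1,1,1,1,1,1,1,1).

Reading off H_k = ker ∂_k / im ∂_{k+1}:

  H_0: rank C_0 − rank ∂_1 = 9 − 8 = 1, and the invariant factors of ∂_1 are all 1, so H_0 ≅ Z.
  H_1: rank ker ∂_1 − rank ∂_2 = (27 − 8) − 17 = 2, and the invariant factors of ∂_2 are all 1, so H_1 ≅ Z^2.
  H_2: rank ker ∂_2 − rank ∂_3 = (18 − 17) − 0 = 1, and there is no ∂_3, so H_2 ≅ Z.

As a check, the Euler characteristic is 9 − 27 + 18 = 0, which agrees with 1 − 2 + 1 = 0.
(K is a triangulation of the torus T^2.)

H_0 ≅ Z,  H_1 ≅ Z^2,  H_2 ≅ Z.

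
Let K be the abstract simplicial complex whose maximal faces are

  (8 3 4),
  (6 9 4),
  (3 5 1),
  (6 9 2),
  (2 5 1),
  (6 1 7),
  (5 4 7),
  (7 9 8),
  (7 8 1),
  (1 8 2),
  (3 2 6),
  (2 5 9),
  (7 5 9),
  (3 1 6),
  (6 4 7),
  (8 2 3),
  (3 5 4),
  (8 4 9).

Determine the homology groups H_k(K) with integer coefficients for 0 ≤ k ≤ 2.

H_0 ≅ Z,  H_1 ≅ Z ⊕ Z/2,  H_2 = 0.

Fix the vertex order 1 < 2 < 3 < 4 < 5 < 6 < 7 < 8 < 9 and write every simplex with vertices in increasing order. Then dim K = 2 and the simplices of K are:

  0-simplices (9): [1], [2], [3], [4], [5], [6], [7], [8], [9]
  1-simplices (27): (27 of them)
  2-simplices (18): [1,2,5], [1,2,8], [1,3,5], [1,3,6], [1,6,7], [1,7,8], [2,3,6], [2,3,8], [2,5,9], [2,6,9], [3,4,5], [3,4,8], [4,5,7], [4,6,7], [4,6,9], [4,8,9], [5,7,9], [7,8,9]

so the chain groups are C_0 ≅ Z^9, C_1 ≅ Z^27, C_2 ≅ Z^18.

The boundary map ∂_1: C_1 → C_0 is given by ∂[p,q] = [q] − [p]. For instance
  ∂[1,3] = [3] − [1].
This gives a 9×27 integer matrix of rank 8; reducing to Smith normal form yields diagonal entries (1,1,1,1,1,1,1,1).

The boundary map ∂_2: C_2 → C_1 sends each 2-simplex [p,q,r] to [q,r] − [p,r] + [p,q]. For instance
  ∂[1,3,5] = [3,5] − [1,5] + [1,3],
  ∂[1,7,8] = [7,8] − [1,8] + [1,7].
The 27×18 boundary matrix has rank 18 and Smith normal form diag(1,1,1,1,1,1,1,1,1,1,1,1,1,1,1,1,1,2).

Reading off H_k = ker ∂_k / im ∂_{k+1}:

  H_0: rank C_0 − rank ∂_1 = 9 − 8 = 1, and the invariant factors of ∂_1 are all 1, so H_0 ≅ Z.
  H_1: rank ker ∂_1 − rank ∂_2 = (27 − 8) − 18 = 1, and ∂_2 has invariant factor 2 > 1, so H_1 ≅ Z ⊕ Z/2.
  H_2: rank ker ∂_2 − rank ∂_3 = (18 − 18) − 0 = 0, and there is no ∂_3, so H_2 ≅ 0.

(K is a triangulation of the Klein bottle.)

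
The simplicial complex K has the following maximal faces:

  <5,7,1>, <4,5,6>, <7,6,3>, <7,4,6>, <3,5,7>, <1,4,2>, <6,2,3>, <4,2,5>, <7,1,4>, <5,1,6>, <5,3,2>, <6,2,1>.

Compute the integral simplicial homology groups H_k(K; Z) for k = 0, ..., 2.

H_0 = Z,  H_1 = Z/2,  H_2 = 0.

Take the total order 1 < 2 < 3 < 4 < 5 < 6 < 7 on the vertex set. Then K (dimension 2) consists of the simplices:

  0-simplices (7): [1], [2], [3], [4], [5], [6], [7]
  1-simplices (18): [1,2], [1,4], [1,5], [1,6], [1,7], [2,3], [2,4], [2,5], [2,6], [3,5], [3,6], [3,7], [4,5], [4,6], [4,7], [5,6], [5,7], [6,7]
  2-simplices (12): [1,2,4], [1,2,6], [1,4,7], [1,5,6], [1,5,7], [2,3,5], [2,3,6], [2,4,5], [3,5,7], [3,6,7], [4,5,6], [4,6,7]

so the chain groups are C_0 ≅ Z^7, C_1 ≅ Z^18, C_2 ≅ Z^12.

Boundary ∂_1: C_1 → C_0 sends each edge [p,q] (with p < q) to q − p.
As a 7×18 matrix over Z this has rank 6, with invariant factors (1,1,1,1,1,1).

The boundary map ∂_2: C_2 → C_1 acts by ∂[p,q,r] = [q,r] − [p,r] + [p,q]. For instance
  ∂[4,5,6] = [5,6] − [4,6] + [4,5],
  ∂[4,6,7] = [6,7] − [4,7] + [4,6].
The resulting 18×12 matrix has rank 12, and its Smith normal form has invariant factors (1,1,1,1,1,1,1,1,1,1,1,2).

Computing H_k = (kernel of ∂_k) / (image of ∂_{k+1}):

  H_0: rank C_0 − rank ∂_1 = 7 − 6 = 1, and the invariant factors of ∂_1 are all 1, so H_0 = Z.
  H_1: rank ker ∂_1 − rank ∂_2 = (18 − 6) − 12 = 0, and ∂_2 has invariant factor 2 > 1, so H_1 = Z/2.
  H_2: rank ker ∂_2 − rank ∂_3 = (12 − 12) − 0 = 0, and there is no ∂_3, so H_2 = 0.

As a check, the Euler characteristic is 7 − 18 + 12 = 1, which agrees with 1 − 0 + 0 = 1.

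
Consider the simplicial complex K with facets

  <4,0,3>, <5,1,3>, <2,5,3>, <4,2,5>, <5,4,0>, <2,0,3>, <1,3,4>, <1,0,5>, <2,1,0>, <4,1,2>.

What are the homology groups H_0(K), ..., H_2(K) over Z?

H_0 = Z,  H_1 = Z/2,  H_2 = 0.

We work with the vertex ordering 0 < 1 < 2 < 3 < 4 < 5. The simplices of K, each written with vertices in increasing order, are:

  0-simplices (6): [0], [1], [2], [3], [4], [5]
  1-simplices (15): [0,1], [0,2], [0,3], [0,4], [0,5], [1,2], [1,3], [1,4], [1,5], [2,3], [2,4], [2,5], [3,4], [3,5], [4,5]
  2-simplices (10): [0,1,2], [0,1,5], [0,2,3], [0,3,4], [0,4,5], [1,2,4], [1,3,4], [1,3,5], [2,3,5], [2,4,5]

giving chain groups C_0 ≅ Z^6, C_1 ≅ Z^15, C_2 ≅ Z^10.

Boundary ∂_1: C_1 → C_0 is given by ∂[p,q] = [q] − [p]. For instance
  ∂[1,5] = [5] − [1].
This gives a 6×15 integer matrix of rank 5; reducing to Smith normal form yields diagonal entries (1,1,1,1,1).

∂_2: C_2 → C_1 sends each 2-simplex [p,q,r] to [q,r] − [p,r] + [p,q]. For instance
  ∂[0,1,5] = [1,5] − [0,5] + [0,1],
  ∂[2,3,5] = [3,5] − [2,5] + [2,3].
The 15×10 boundary matrix has rank 10 and Smith normal form diag(1,1,1,1,1,1,1,1,1,2).

Now H_k = ker ∂_k / im ∂_{k+1}, so:

  H_0: rank C_0 − rank ∂_1 = 6 − 5 = 1, and the invariant factors of ∂_1 are all 1, so H_0 ≅ Z.
  H_1: rank ker ∂_1 − rank ∂_2 = (15 − 5) − 10 = 0, and ∂_2 has invariant factor 2 > 1, so H_1 ≅ Z/2.
  H_2: rank ker ∂_2 − rank ∂_3 = (10 − 10) − 0 = 0, and there is no ∂_3, so H_2 ≅ 0.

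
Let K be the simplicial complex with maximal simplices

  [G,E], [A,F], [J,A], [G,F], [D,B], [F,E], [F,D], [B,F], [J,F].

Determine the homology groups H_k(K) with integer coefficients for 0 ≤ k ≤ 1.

Take the total order A < B < D < E < F < G < J on the vertex set. Then K (dimension 1) consists of the simplices:

  0-simplices (7): A, B, D, E, F, G, J
  1-simplices (9): AF, AJ, BD, BF, DF, EF, EG, FG, FJ

Hence C_0 ≅ Z^7, C_1 ≅ Z^9.

The boundary map ∂_1: C_1 → C_0 is given by ∂[p,q] = [q] − [p].
The 7×9 boundary matrix has rank 6 and Smith normal form diag(1,1,1,1,1,1).

Reading off H_k = ker ∂_k / im ∂_{k+1}:

  H_0: rank C_0 − rank ∂_1 = 7 − 6 = 1, and the invariant factors of ∂_1 are all 1, so H_0 ≅ Z.
  H_1: rank ker ∂_1 − rank ∂_2 = (9 − 6) − 0 = 3, and there is no ∂_2, so H_1 ≅ Z^3.

H_0 ≅ Z,  H_1 ≅ Z^3.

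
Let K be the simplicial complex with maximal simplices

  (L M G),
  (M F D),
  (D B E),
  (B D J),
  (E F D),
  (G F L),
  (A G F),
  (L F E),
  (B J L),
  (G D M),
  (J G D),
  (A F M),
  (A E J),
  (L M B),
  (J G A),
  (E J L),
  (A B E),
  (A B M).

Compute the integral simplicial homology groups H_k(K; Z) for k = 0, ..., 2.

Take the total order A < B < D < E < F < G < J < L < M on the vertex set. Then K (dimension 2) consists of the simplices:

  0-simplices (9): A, B, D, E, F, G, J, L, M
  1-simplices (27): AB, AE, AF, AG, AJ, AM, BD, BE, BJ, BL, BM, DE, DF, DG, DJ, DM, EF, EJ, EL, FG, FL, FM, GJ, GL, GM, JL, LM
  2-simplices (18): ABE, ABM, AEJ, AFG, AFM, AGJ, BDE, BDJ, BJL, BLM, DEF, DFM, DGJ, DGM, EFL, EJL, FGL, GLM

so the chain groups are C_0 ≅ Z^9, C_1 ≅ Z^27, C_2 ≅ Z^18.

∂_1: C_1 → C_0 is given by ∂[p,q] = [q] − [p]. For instance
  ∂DJ = J − D.
The 9×27 boundary matrix has rank 8 and Smith normal form diag(1,1,1,1,1,1,1,1).

Boundary ∂_2: C_2 → C_1 sends each 2-simplex [p,q,r] to [q,r] − [p,r] + [p,q]. For instance
  ∂DGJ = GJ − DJ + DG,
  ∂EJL = JL − EL + EJ.
As a 27×18 matrix over Z this has rank 18, with invariant factors (1,1,1,1,1,1,1,1,1,1,1,1,1,1,1,1,1,2).

Computing H_k = (kernel of ∂_k) / (image of ∂_{k+1}):

  H_0: rank C_0 − rank ∂_1 = 9 − 8 = 1, and the invariant factors of ∂_1 are all 1, so H_0 ≅ Z.
  H_1: rank ker ∂_1 − rank ∂_2 = (27 − 8) − 18 = 1, and ∂_2 has invariant factor 2 > 1, so H_1 ≅ Z ⊕ Z/2.
  H_2: rank ker ∂_2 − rank ∂_3 = (18 − 18) − 0 = 0, and there is no ∂_3, so H_2 ≅ 0.

H_0 ≅ Z,  H_1 ≅ Z ⊕ Z/2,  H_2 = 0.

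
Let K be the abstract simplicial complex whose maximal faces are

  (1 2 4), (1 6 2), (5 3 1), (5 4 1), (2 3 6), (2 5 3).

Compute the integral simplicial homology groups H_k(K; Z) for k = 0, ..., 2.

Order the vertices as 1 < 2 < 3 < 4 < 5 < 6. Listing each simplex with vertices in this order, K has dimension 2 with simplices:

  0-simplices (6): [1], [2], [3], [4], [5], [6]
  1-simplices (12): [1,2], [1,3], [1,4], [1,5], [1,6], [2,3], [2,4], [2,5], [2,6], [3,5], [3,6], [4,5]
  2-simplices (6): [1,2,4], [1,2,6], [1,3,5], [1,4,5], [2,3,5], [2,3,6]

Hence C_0 ≅ Z^6, C_1 ≅ Z^12, C_2 ≅ Z^6.

∂_1: C_1 → C_0 is given by ∂[p,q] = [q] − [p].
This gives a 6×12 integer matrix of rank 5; reducing to Smith normal form yields diagonal entries (1,1,1,1,1).

Boundary ∂_2: C_2 → C_1 acts by ∂[p,q,r] = [q,r] − [p,r] + [p,q]. For instance
  ∂[2,3,6] = [3,6] − [2,6] + [2,3],
  ∂[1,2,4] = [2,4] − [1,4] + [1,2].
This gives a 12×6 integer matrix of rank 6; reducing to Smith normal form yields diagonal entries (1,1,1,1,1,1).

From H_k ≅ ker(∂_k) / im(∂_{k+1}) we obtain:

  H_0: rank C_0 − rank ∂_1 = 6 − 5 = 1, and the invariant factors of ∂_1 are all 1, so H_0 = Z.
  H_1: rank ker ∂_1 − rank ∂_2 = (12 − 5) − 6 = 1, and the invariant factors of ∂_2 are all 1, so H_1 = Z.
  H_2: rank ker ∂_2 − rank ∂_3 = (6 − 6) − 0 = 0, and there is no ∂_3, so H_2 = 0.

H_0 ≅ Z,  H_1 ≅ Z,  H_2 = 0.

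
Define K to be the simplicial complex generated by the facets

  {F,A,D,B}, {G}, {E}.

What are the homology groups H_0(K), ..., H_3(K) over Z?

H_0 = Z^3,  H_1 = 0,  H_2 = 0,  H_3 = 0.

Take the total order A < B < D < E < F < G on the vertex set. Then K (dimension 3) consists of the simplices:

  0-simplices (6): A, B, D, E, F, G
  1-simplices (6): AB, AD, AF, BD, BF, DF
  2-simplices (4): ABD, ABF, ADF, BDF
  3-simplices (1): ABDF

Hence C_0 ≅ Z^6, C_1 ≅ Z^6, C_2 ≅ Z^4, C_3 ≅ Z^1.

The boundary map ∂_1: C_1 → C_0 sends each edge [p,q] (with p < q) to q − p.
The resulting 6×6 matrix has rank 3, and its Smith normal form has invariant factors (1,1,1).

The boundary map ∂_2: C_2 → C_1 acts by ∂[p,q,r] = [q,r] − [p,r] + [p,q]. For instance
  ∂ABD = BD − AD + AB,
  ∂ADF = DF − AF + AD.
The 6×4 boundary matrix has rank 3 and Smith normal form diag(1,1,1).

Boundary ∂_3: C_3 → C_2 sends each 3-simplex σ to the alternating sum Σ_i (−1)^i (σ with its i-th vertex removed). For instance
  ∂ABDF = BDF − ADF + ABF − ABD.
This gives a 4×1 integer matrix of rank 1; reducing to Smith normal form yields diagonal entries (1).

Computing H_k = (kernel of ∂_k) / (image of ∂_{k+1}):

  H_0: rank C_0 − rank ∂_1 = 6 − 3 = 3, and the invariant factors of ∂_1 are all 1, so H_0 = Z^3.
  H_1: rank ker ∂_1 − rank ∂_2 = (6 − 3) − 3 = 0, and the invariant factors of ∂_2 are all 1, so H_1 = 0.
  H_2: rank ker ∂_2 − rank ∂_3 = (4 − 3) − 1 = 0, and the invariant factors of ∂_3 are all 1, so H_2 = 0.
  H_3: rank ker ∂_3 − rank ∂_4 = (1 − 1) − 0 = 0, and there is no ∂_4, so H_3 = 0.

As a check, the Euler characteristic is 6 − 6 + 4 − 1 = 3, which agrees with 3 − 0 + 0 − 0 = 3.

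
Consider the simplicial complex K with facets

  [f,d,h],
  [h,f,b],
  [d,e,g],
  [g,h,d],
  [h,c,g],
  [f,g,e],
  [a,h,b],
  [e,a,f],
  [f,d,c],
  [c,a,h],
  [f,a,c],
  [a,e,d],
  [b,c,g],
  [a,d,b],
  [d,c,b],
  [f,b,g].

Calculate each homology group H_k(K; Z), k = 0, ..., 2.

H_0 ≅ Z,  H_1 ≅ Z^2,  H_2 ≅ Z.

K has 8 vertices, 24 edges, 16 triangles.
rank ∂_0 = 0, rank ∂_1 = 7 ⇒ b_0 = 8 − 0 − 7 = 1; all invariant factors of ∂_1 are 1 so no torsion. So H_0 = Z.
rank ∂_1 = 7, rank ∂_2 = 15 ⇒ b_1 = 24 − 7 − 15 = 2; all invariant factors of ∂_2 are 1 so no torsion. So H_1 = Z^2.
rank ∂_2 = 15, rank ∂_3 = 0 ⇒ b_2 = 16 − 15 − 0 = 1. So H_2 = Z.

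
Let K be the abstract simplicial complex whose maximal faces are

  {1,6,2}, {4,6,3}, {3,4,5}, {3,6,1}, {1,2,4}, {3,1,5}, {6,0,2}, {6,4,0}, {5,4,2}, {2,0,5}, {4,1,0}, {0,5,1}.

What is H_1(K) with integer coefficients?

H_1 ≅ Z_2.

Fix the vertex order 0 < 1 < 2 < 3 < 4 < 5 < 6 and write every simplex with vertices in increasing order. Then dim K = 2 and the simplices of K are:

  0-simplices (7): [0], [1], [2], [3], [4], [5], [6]
  1-simplices (18): [0,1], [0,2], [0,4], [0,5], [0,6], [1,2], [1,3], [1,4], [1,5], [1,6], [2,4], [2,5], [2,6], [3,4], [3,5], [3,6], [4,5], [4,6]
  2-simplices (12): [0,1,4], [0,1,5], [0,2,5], [0,2,6], [0,4,6], [1,2,4], [1,2,6], [1,3,5], [1,3,6], [2,4,5], [3,4,5], [3,4,6]

Hence C_0 ≅ Z^7, C_1 ≅ Z^18, C_2 ≅ Z^12.

Boundary ∂_1: C_1 → C_0 maps an edge to its endpoints' difference, ∂[p,q] = q − p.
This gives a 7×18 integer matrix of rank 6; reducing to Smith normal form yields diagonal entries (1,1,1,1,1,1).

∂_2: C_2 → C_1 sends each 2-simplex [p,q,r] to [q,r] − [p,r] + [p,q]. For instance
  ∂[1,3,5] = [3,5] − [1,5] + [1,3],
  ∂[3,4,6] = [4,6] − [3,6] + [3,4].
This gives a 18×12 integer matrix of rank 12; reducing to Smith normal form yields diagonal entries (1,1,1,1,1,1,1,1,1,1,1,2).

From H_k ≅ ker(∂_k) / im(∂_{k+1}) we obtain:

  H_1: rank ker ∂_1 − rank ∂_2 = (18 − 6) − 12 = 0, and ∂_2 has invariant factor 2 > 1, so H_1 = Z_2.

(K is a triangulation of the real projective plane RP^2.)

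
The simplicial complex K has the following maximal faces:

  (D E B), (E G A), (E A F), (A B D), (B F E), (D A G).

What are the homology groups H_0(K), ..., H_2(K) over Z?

H_0 = Z,  H_1 = Z,  H_2 = 0.

Take the total order A < B < D < E < F < G on the vertex set. Then K (dimension 2) consists of the simplices:

  0-simplices (6): A, B, D, E, F, G
  1-simplices (12): AB, AD, AE, AF, AG, BD, BE, BF, DE, DG, EF, EG
  2-simplices (6): ABD, ADG, AEF, AEG, BDE, BEF

so the chain groups are C_0 ≅ Z^6, C_1 ≅ Z^12, C_2 ≅ Z^6.

The boundary map ∂_1: C_1 → C_0 is given by ∂[p,q] = [q] − [p]. For instance
  ∂DG = G − D.
This gives a 6×12 integer matrix of rank 5; reducing to Smith normal form yields diagonal entries (1,1,1,1,1).

The boundary map ∂_2: C_2 → C_1 acts by ∂[p,q,r] = [q,r] − [p,r] + [p,q]. For instance
  ∂BDE = DE − BE + BD,
  ∂ABD = BD − AD + AB.
As a 12×6 matrix over Z this has rank 6, with invariant factors (1,1,1,1,1,1).

Now H_k = ker ∂_k / im ∂_{k+1}, so:

  H_0: rank C_0 − rank ∂_1 = 6 − 5 = 1, and the invariant factors of ∂_1 are all 1, so H_0 = Z.
  H_1: rank ker ∂_1 − rank ∂_2 = (12 − 5) − 6 = 1, and the invariant factors of ∂_2 are all 1, so H_1 = Z.
  H_2: rank ker ∂_2 − rank ∂_3 = (6 − 6) − 0 = 0, and there is no ∂_3, so H_2 = 0.

As a check, the Euler characteristic is 6 − 12 + 6 = 0, which agrees with 1 − 1 + 0 = 0.
(K is a triangulation of the cylinder S^1 x I.)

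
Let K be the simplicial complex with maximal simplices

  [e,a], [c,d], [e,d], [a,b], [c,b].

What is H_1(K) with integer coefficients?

We work with the vertex ordering a < b < c < d < e. The simplices of K, each written with vertices in increasing order, are:

  0-simplices (5): a, b, c, d, e
  1-simplices (5): ab, ae, bc, cd, de

Hence C_0 ≅ Z^5, C_1 ≅ Z^5.

The boundary map ∂_1: C_1 → C_0 sends each edge [p,q] (with p < q) to q − p. For instance
  ∂de = e − d.
As a 5×5 matrix over Z this has rank 4, with invariant factors (1,1,1,1).

Now H_k = ker ∂_k / im ∂_{k+1}, so:

  H_1: rank ker ∂_1 − rank ∂_2 = (5 − 4) − 0 = 1, and there is no ∂_2, so H_1 ≅ Z.

H_1 = Z.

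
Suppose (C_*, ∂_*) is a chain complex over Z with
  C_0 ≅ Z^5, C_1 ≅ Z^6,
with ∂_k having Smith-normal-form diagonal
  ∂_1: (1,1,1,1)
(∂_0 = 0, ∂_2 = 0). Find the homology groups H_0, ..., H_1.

H_0: b_0 = 5 − 0 − 4 = 1; torsion from ∂_1 factors > 1: none. So H_0 = Z.
H_1: b_1 = 6 − 4 − 0 = 2; torsion from ∂_2 factors > 1: none. So H_1 = Z^2.

H_0 = Z,  H_1 = Z^2.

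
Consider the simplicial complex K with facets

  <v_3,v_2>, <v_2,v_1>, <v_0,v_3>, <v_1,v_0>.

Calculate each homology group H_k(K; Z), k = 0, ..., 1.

H_0 ≅ Z,  H_1 ≅ Z.

Fix the vertex order v_0 < v_1 < v_2 < v_3 and write every simplex with vertices in increasing order. Then dim K = 1 and the simplices of K are:

  0-simplices (4): [v_0], [v_1], [v_2], [v_3]
  1-simplices (4): [v_0,v_1], [v_0,v_3], [v_1,v_2], [v_2,v_3]

Hence C_0 ≅ Z^4, C_1 ≅ Z^4.

∂_1: C_1 → C_0 maps an edge to its endpoints' difference, ∂[p,q] = q − p.
The 4×4 boundary matrix has rank 3 and Smith normal form diag(1,1,1).

From H_k ≅ ker(∂_k) / im(∂_{k+1}) we obtain:

  H_0: rank C_0 − rank ∂_1 = 4 − 3 = 1, and the invariant factors of ∂_1 are all 1, so H_0 = Z.
  H_1: rank ker ∂_1 − rank ∂_2 = (4 − 3) − 0 = 1, and there is no ∂_2, so H_1 = Z.

As a check, the Euler characteristic is 4 − 4 = 0, which agrees with 1 − 1 = 0.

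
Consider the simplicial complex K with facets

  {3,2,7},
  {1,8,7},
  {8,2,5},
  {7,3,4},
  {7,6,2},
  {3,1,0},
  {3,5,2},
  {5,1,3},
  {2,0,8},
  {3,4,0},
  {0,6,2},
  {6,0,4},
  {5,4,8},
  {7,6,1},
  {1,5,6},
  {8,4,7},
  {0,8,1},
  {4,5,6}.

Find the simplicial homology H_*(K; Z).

H_0 = Z,  H_1 = Z^2,  H_2 = Z.

We work with the vertex ordering 0 < 1 < 2 < 3 < 4 < 5 < 6 < 7 < 8. The simplices of K, each written with vertices in increasing order, are:

  0-simplices (9): [0], [1], [2], [3], [4], [5], [6], [7], [8]
  1-simplices (27): (27 of them)
  2-simplices (18): [0,1,3], [0,1,8], [0,2,6], [0,2,8], [0,3,4], [0,4,6], [1,3,5], [1,5,6], [1,6,7], [1,7,8], [2,3,5], [2,3,7], [2,5,8], [2,6,7], [3,4,7], [4,5,6], [4,5,8], [4,7,8]

giving chain groups C_0 ≅ Z^9, C_1 ≅ Z^27, C_2 ≅ Z^18.

∂_1: C_1 → C_0 maps an edge to its endpoints' difference, ∂[p,q] = q − p. For instance
  ∂[2,6] = [6] − [2].
As a 9×27 matrix over Z this has rank 8, with invariant factors (1,1,1,1,1,1,1,1).

The boundary map ∂_2: C_2 → C_1 maps a triangle to the signed sum of its edges. For instance
  ∂[0,2,8] = [2,8] − [0,8] + [0,2],
  ∂[1,3,5] = [3,5] − [1,5] + [1,3].
The 27×18 boundary matrix has rank 17 and Smith normal form diag(1,1,1,1,1,1,1,1,1,1,1,1,1,1,1,1,1).

Reading off H_k = ker ∂_k / im ∂_{k+1}:

  H_0: rank C_0 − rank ∂_1 = 9 − 8 = 1, and the invariant factors of ∂_1 are all 1, so H_0 ≅ Z.
  H_1: rank ker ∂_1 − rank ∂_2 = (27 − 8) − 17 = 2, and the invariant factors of ∂_2 are all 1, so H_1 ≅ Z^2.
  H_2: rank ker ∂_2 − rank ∂_3 = (18 − 17) − 0 = 1, and there is no ∂_3, so H_2 ≅ Z.

As a check, the Euler characteristic is 9 − 27 + 18 = 0, which agrees with 1 − 2 + 1 = 0.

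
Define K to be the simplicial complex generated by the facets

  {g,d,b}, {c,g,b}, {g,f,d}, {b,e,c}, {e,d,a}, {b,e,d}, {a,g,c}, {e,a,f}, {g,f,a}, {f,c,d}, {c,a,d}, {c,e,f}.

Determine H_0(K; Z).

Take the total order a < b < c < d < e < f < g on the vertex set. Then K (dimension 2) consists of the simplices:

  0-simplices (7): a, b, c, d, e, f, g
  1-simplices (18): ac, ad, ae, af, ag, bc, bd, be, bg, cd, ce, cf, cg, de, df, dg, ef, fg
  2-simplices (12): acd, acg, ade, aef, afg, bce, bcg, bde, bdg, cdf, cef, dfg

so the chain groups are C_0 ≅ Z^7, C_1 ≅ Z^18, C_2 ≅ Z^12.

∂_1: C_1 → C_0 is given by ∂[p,q] = [q] − [p]. For instance
  ∂be = e − b.
The 7×18 boundary matrix has rank 6 and Smith normal form diag(1,1,1,1,1,1).

The boundary map ∂_2: C_2 → C_1 sends each 2-simplex [p,q,r] to [q,r] − [p,r] + [p,q]. For instance
  ∂dfg = fg − dg + df,
  ∂aef = ef − af + ae.
The 18×12 boundary matrix has rank 12 and Smith normal form diag(1,1,1,1,1,1,1,1,1,1,1,2).

From H_k ≅ ker(∂_k) / im(∂_{k+1}) we obtain:

  H_0: rank C_0 − rank ∂_1 = 7 − 6 = 1, and the invariant factors of ∂_1 are all 1, so H_0 = Z.

(K is a triangulation of the real projective plane RP^2.)

H_0 = Z.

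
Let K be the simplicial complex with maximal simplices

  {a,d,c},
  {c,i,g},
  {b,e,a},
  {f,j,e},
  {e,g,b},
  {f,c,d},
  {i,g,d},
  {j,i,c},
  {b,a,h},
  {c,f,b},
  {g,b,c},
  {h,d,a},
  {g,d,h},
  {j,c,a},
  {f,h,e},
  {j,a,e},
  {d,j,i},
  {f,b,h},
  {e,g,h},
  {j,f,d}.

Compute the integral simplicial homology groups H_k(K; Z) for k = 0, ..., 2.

Take the total order a < b < c < d < e < f < g < h < i < j on the vertex set. Then K (dimension 2) consists of the simplices:

  0-simplices (10): a, b, c, d, e, f, g, h, i, j
  1-simplices (30): ab, ac, ad, ae, ah, aj, bc, be, bf, bg, bh, cd, cf, cg, ci, cj, df, dg, dh, di, dj, ef, eg, eh, ej, fh, fj, gh, gi, ij
  2-simplices (20): abe, abh, acd, acj, adh, aej, bcf, bcg, beg, bfh, cdf, cgi, cij, dfj, dgh, dgi, dij, efh, efj, egh

Hence C_0 ≅ Z^10, C_1 ≅ Z^30, C_2 ≅ Z^20.

Boundary ∂_1: C_1 → C_0 is given by ∂[p,q] = [q] − [p].
The 10×30 boundary matrix has rank 9 and Smith normal form diag(1,1,1,1,1,1,1,1,1).

The boundary map ∂_2: C_2 → C_1 acts by ∂[p,q,r] = [q,r] − [p,r] + [p,q]. For instance
  ∂dij = ij − dj + di,
  ∂bfh = fh − bh + bf.
The resulting 30×20 matrix has rank 20, and its Smith normal form has invariant factors (1,1,1,1,1,1,1,1,1,1,1,1,1,1,1,1,1,1,1,2).

From H_k ≅ ker(∂_k) / im(∂_{k+1}) we obtain:

  H_0: rank C_0 − rank ∂_1 = 10 − 9 = 1, and the invariant factors of ∂_1 are all 1, so H_0 = Z.
  H_1: rank ker ∂_1 − rank ∂_2 = (30 − 9) − 20 = 1, and ∂_2 has invariant factor 2 > 1, so H_1 = Z ⊕ Z/2Z.
  H_2: rank ker ∂_2 − rank ∂_3 = (20 − 20) − 0 = 0, and there is no ∂_3, so H_2 = 0.

(K is a triangulation of the Klein bottle.)

H_0 = Z,  H_1 = Z ⊕ Z/2Z,  H_2 = 0.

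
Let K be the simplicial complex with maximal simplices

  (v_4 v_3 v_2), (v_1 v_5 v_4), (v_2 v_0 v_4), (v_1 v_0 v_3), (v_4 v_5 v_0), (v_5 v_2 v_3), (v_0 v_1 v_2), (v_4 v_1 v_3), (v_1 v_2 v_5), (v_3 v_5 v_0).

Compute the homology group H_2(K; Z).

H_2 ≅ 0.

Fix the vertex order v_0 < v_1 < v_2 < v_3 < v_4 < v_5 and write every simplex with vertices in increasing order. Then dim K = 2 and the simplices of K are:

  0-simplices (6): [v_0], [v_1], [v_2], [v_3], [v_4], [v_5]
  1-simplices (15): (15 of them)
  2-simplices (10): [v_0,v_1,v_2], [v_0,v_1,v_3], [v_0,v_2,v_4], [v_0,v_3,v_5], [v_0,v_4,v_5], [v_1,v_2,v_5], [v_1,v_3,v_4], [v_1,v_4,v_5], [v_2,v_3,v_4], [v_2,v_3,v_5]

so the chain groups are C_0 ≅ Z^6, C_1 ≅ Z^15, C_2 ≅ Z^10.

The boundary map ∂_1: C_1 → C_0 maps an edge to its endpoints' difference, ∂[p,q] = q − p. For instance
  ∂[v_3,v_4] = [v_4] − [v_3].
The 6×15 boundary matrix has rank 5 and Smith normal form diag(1,1,1,1,1).

∂_2: C_2 → C_1 acts by ∂[p,q,r] = [q,r] − [p,r] + [p,q]. For instance
  ∂[v_2,v_3,v_5] = [v_3,v_5] − [v_2,v_5] + [v_2,v_3],
  ∂[v_2,v_3,v_4] = [v_3,v_4] − [v_2,v_4] + [v_2,v_3].
This gives a 15×10 integer matrix of rank 10; reducing to Smith normal form yields diagonal entries (1,1,1,1,1,1,1,1,1,2).

Now H_k = ker ∂_k / im ∂_{k+1}, so:

  H_2: rank ker ∂_2 − rank ∂_3 = (10 − 10) − 0 = 0, and there is no ∂_3, so H_2 ≅ 0.

(K is a triangulation of the real projective plane RP^2.)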